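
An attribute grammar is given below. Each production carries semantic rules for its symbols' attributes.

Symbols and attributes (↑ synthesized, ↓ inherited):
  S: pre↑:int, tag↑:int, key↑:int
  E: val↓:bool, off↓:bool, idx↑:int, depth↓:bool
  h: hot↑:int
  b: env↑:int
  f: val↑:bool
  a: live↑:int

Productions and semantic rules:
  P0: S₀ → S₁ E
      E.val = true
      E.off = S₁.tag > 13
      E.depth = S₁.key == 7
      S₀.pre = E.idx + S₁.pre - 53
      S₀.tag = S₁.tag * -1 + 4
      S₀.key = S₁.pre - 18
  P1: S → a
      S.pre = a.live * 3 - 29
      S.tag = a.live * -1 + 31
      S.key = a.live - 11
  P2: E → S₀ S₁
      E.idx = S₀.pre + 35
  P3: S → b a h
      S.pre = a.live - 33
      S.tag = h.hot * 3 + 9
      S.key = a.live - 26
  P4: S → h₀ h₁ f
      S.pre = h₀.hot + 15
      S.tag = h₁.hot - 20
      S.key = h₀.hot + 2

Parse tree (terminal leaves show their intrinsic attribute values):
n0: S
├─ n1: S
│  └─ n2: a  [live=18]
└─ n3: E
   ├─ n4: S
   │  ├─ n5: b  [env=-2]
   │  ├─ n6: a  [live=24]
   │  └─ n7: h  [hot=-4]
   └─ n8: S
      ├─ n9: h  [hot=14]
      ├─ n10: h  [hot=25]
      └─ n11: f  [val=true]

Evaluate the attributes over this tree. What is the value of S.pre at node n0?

1. n2.live = 18  [terminal]
2. n1.pre = 25  [a.live * 3 - 29]
3. n1.tag = 13  [a.live * -1 + 31]
4. n1.key = 7  [a.live - 11]
5. n3.val = true  [true]
6. n3.off = false  [S₁.tag > 13]
7. n3.depth = true  [S₁.key == 7]
8. n5.env = -2  [terminal]
9. n6.live = 24  [terminal]
10. n7.hot = -4  [terminal]
11. n4.pre = -9  [a.live - 33]
12. n4.tag = -3  [h.hot * 3 + 9]
13. n4.key = -2  [a.live - 26]
14. n9.hot = 14  [terminal]
15. n10.hot = 25  [terminal]
16. n11.val = true  [terminal]
17. n8.pre = 29  [h₀.hot + 15]
18. n8.tag = 5  [h₁.hot - 20]
19. n8.key = 16  [h₀.hot + 2]
20. n3.idx = 26  [S₀.pre + 35]
21. n0.pre = -2  [E.idx + S₁.pre - 53]
22. n0.tag = -9  [S₁.tag * -1 + 4]
23. n0.key = 7  [S₁.pre - 18]

-2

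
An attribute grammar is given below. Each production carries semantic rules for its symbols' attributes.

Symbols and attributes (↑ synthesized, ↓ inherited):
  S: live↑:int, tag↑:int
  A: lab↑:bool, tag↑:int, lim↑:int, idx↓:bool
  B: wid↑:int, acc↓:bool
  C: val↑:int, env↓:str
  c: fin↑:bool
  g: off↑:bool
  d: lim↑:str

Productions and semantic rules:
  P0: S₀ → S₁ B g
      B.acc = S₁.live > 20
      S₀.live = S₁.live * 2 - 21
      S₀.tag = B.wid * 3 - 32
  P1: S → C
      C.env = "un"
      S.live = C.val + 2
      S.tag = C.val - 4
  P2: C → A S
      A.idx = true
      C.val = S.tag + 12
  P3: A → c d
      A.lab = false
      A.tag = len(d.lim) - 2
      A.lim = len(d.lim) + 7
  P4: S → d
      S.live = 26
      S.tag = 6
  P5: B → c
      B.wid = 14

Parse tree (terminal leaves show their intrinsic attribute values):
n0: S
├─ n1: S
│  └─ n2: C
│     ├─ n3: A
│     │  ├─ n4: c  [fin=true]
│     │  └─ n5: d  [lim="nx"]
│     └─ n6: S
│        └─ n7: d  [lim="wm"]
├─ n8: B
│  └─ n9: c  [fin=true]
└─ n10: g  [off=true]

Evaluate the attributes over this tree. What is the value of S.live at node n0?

19

1. n2.env = "un"  ["un"]
2. n3.idx = true  [true]
3. n4.fin = true  [terminal]
4. n5.lim = "nx"  [terminal]
5. n3.lab = false  [false]
6. n3.tag = 0  [len(d.lim) - 2]
7. n3.lim = 9  [len(d.lim) + 7]
8. n7.lim = "wm"  [terminal]
9. n6.live = 26  [26]
10. n6.tag = 6  [6]
11. n2.val = 18  [S.tag + 12]
12. n1.live = 20  [C.val + 2]
13. n1.tag = 14  [C.val - 4]
14. n8.acc = false  [S₁.live > 20]
15. n9.fin = true  [terminal]
16. n8.wid = 14  [14]
17. n10.off = true  [terminal]
18. n0.live = 19  [S₁.live * 2 - 21]
19. n0.tag = 10  [B.wid * 3 - 32]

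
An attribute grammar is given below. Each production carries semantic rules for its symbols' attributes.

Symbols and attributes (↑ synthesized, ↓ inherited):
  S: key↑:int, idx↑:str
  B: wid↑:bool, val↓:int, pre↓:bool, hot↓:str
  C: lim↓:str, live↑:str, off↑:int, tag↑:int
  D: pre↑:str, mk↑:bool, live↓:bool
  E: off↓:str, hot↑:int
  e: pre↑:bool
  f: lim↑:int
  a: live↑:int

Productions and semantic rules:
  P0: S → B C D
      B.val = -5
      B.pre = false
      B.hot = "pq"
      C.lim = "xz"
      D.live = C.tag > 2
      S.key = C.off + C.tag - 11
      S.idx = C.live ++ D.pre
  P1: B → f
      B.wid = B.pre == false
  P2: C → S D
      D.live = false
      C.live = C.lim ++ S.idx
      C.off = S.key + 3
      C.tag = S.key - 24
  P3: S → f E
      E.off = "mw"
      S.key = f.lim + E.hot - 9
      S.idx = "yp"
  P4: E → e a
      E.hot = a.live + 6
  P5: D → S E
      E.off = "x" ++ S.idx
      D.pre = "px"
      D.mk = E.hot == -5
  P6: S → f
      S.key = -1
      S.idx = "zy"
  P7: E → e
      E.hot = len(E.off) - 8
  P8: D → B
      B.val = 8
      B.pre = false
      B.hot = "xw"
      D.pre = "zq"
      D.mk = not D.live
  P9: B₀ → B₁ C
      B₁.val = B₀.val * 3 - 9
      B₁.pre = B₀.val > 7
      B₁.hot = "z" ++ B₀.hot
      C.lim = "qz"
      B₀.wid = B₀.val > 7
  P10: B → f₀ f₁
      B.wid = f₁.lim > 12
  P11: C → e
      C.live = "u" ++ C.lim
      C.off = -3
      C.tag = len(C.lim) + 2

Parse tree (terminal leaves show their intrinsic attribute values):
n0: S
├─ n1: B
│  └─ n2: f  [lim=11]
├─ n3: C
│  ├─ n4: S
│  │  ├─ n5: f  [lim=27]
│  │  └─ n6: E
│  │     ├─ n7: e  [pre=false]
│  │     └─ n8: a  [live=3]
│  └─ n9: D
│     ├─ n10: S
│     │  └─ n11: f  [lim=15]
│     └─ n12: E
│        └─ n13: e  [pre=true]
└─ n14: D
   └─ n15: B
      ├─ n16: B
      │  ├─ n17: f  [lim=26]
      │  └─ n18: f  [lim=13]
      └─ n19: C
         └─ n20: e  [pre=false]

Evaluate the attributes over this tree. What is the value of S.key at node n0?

1. n1.val = -5  [-5]
2. n1.pre = false  [false]
3. n1.hot = "pq"  ["pq"]
4. n2.lim = 11  [terminal]
5. n1.wid = true  [B.pre == false]
6. n3.lim = "xz"  ["xz"]
7. n5.lim = 27  [terminal]
8. n6.off = "mw"  ["mw"]
9. n7.pre = false  [terminal]
10. n8.live = 3  [terminal]
11. n6.hot = 9  [a.live + 6]
12. n4.key = 27  [f.lim + E.hot - 9]
13. n4.idx = "yp"  ["yp"]
14. n9.live = false  [false]
15. n11.lim = 15  [terminal]
16. n10.key = -1  [-1]
17. n10.idx = "zy"  ["zy"]
18. n12.off = "xzy"  ["x" ++ S.idx]
19. n13.pre = true  [terminal]
20. n12.hot = -5  [len(E.off) - 8]
21. n9.pre = "px"  ["px"]
22. n9.mk = true  [E.hot == -5]
23. n3.live = "xzyp"  [C.lim ++ S.idx]
24. n3.off = 30  [S.key + 3]
25. n3.tag = 3  [S.key - 24]
26. n14.live = true  [C.tag > 2]
27. n15.val = 8  [8]
28. n15.pre = false  [false]
29. n15.hot = "xw"  ["xw"]
30. n16.val = 15  [B₀.val * 3 - 9]
31. n16.pre = true  [B₀.val > 7]
32. n16.hot = "zxw"  ["z" ++ B₀.hot]
33. n17.lim = 26  [terminal]
34. n18.lim = 13  [terminal]
35. n16.wid = true  [f₁.lim > 12]
36. n19.lim = "qz"  ["qz"]
37. n20.pre = false  [terminal]
38. n19.live = "uqz"  ["u" ++ C.lim]
39. n19.off = -3  [-3]
40. n19.tag = 4  [len(C.lim) + 2]
41. n15.wid = true  [B₀.val > 7]
42. n14.pre = "zq"  ["zq"]
43. n14.mk = false  [not D.live]
44. n0.key = 22  [C.off + C.tag - 11]
45. n0.idx = "xzypzq"  [C.live ++ D.pre]

22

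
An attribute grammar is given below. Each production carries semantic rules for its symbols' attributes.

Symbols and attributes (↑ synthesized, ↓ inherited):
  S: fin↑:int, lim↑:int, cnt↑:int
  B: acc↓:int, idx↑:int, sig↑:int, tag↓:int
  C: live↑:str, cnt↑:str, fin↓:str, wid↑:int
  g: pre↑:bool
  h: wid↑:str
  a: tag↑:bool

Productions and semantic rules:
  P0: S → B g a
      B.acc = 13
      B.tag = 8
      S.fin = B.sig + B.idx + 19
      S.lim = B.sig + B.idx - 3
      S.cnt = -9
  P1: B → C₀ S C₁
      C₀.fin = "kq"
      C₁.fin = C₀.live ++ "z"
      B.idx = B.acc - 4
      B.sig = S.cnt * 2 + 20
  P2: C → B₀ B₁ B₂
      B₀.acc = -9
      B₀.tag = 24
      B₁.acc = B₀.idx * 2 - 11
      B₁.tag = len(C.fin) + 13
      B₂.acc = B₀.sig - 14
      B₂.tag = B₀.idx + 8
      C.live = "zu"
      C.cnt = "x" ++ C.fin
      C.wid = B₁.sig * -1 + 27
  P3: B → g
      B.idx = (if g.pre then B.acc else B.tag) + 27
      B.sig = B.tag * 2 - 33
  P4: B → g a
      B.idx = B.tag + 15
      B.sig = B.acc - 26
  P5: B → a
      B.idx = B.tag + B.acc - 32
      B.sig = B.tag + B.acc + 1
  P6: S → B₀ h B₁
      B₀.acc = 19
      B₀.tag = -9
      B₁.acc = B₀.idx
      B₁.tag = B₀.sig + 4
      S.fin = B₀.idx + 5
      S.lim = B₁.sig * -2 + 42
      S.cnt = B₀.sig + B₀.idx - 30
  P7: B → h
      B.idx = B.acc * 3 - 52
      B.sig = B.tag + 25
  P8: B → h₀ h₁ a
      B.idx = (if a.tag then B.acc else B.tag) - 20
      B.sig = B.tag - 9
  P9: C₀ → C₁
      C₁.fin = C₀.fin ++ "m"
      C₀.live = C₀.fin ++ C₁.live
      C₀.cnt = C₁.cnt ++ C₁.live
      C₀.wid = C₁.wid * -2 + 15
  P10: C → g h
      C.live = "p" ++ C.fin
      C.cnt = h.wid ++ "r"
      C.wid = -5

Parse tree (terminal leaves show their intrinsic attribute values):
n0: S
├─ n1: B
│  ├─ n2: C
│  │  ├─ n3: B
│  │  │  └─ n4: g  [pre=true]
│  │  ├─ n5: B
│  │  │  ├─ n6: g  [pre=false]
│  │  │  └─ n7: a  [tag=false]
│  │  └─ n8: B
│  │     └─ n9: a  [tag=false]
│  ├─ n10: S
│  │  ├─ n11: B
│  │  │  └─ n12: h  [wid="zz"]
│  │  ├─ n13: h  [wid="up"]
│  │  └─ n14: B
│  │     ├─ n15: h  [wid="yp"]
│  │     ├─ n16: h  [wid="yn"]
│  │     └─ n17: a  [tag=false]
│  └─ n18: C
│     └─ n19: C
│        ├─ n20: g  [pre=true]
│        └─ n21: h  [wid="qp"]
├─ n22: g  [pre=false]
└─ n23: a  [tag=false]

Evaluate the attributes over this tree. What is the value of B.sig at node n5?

1. n1.acc = 13  [13]
2. n1.tag = 8  [8]
3. n2.fin = "kq"  ["kq"]
4. n3.acc = -9  [-9]
5. n3.tag = 24  [24]
6. n4.pre = true  [terminal]
7. n3.idx = 18  [(if g.pre then B.acc else B.tag) + 27]
8. n3.sig = 15  [B.tag * 2 - 33]
9. n5.acc = 25  [B₀.idx * 2 - 11]
10. n5.tag = 15  [len(C.fin) + 13]
11. n6.pre = false  [terminal]
12. n7.tag = false  [terminal]
13. n5.idx = 30  [B.tag + 15]
14. n5.sig = -1  [B.acc - 26]
15. n8.acc = 1  [B₀.sig - 14]
16. n8.tag = 26  [B₀.idx + 8]
17. n9.tag = false  [terminal]
18. n8.idx = -5  [B.tag + B.acc - 32]
19. n8.sig = 28  [B.tag + B.acc + 1]
20. n2.live = "zu"  ["zu"]
21. n2.cnt = "xkq"  ["x" ++ C.fin]
22. n2.wid = 28  [B₁.sig * -1 + 27]
23. n11.acc = 19  [19]
24. n11.tag = -9  [-9]
25. n12.wid = "zz"  [terminal]
26. n11.idx = 5  [B.acc * 3 - 52]
27. n11.sig = 16  [B.tag + 25]
28. n13.wid = "up"  [terminal]
29. n14.acc = 5  [B₀.idx]
30. n14.tag = 20  [B₀.sig + 4]
31. n15.wid = "yp"  [terminal]
32. n16.wid = "yn"  [terminal]
33. n17.tag = false  [terminal]
34. n14.idx = 0  [(if a.tag then B.acc else B.tag) - 20]
35. n14.sig = 11  [B.tag - 9]
36. n10.fin = 10  [B₀.idx + 5]
37. n10.lim = 20  [B₁.sig * -2 + 42]
38. n10.cnt = -9  [B₀.sig + B₀.idx - 30]
39. n18.fin = "zuz"  [C₀.live ++ "z"]
40. n19.fin = "zuzm"  [C₀.fin ++ "m"]
41. n20.pre = true  [terminal]
42. n21.wid = "qp"  [terminal]
43. n19.live = "pzuzm"  ["p" ++ C.fin]
44. n19.cnt = "qpr"  [h.wid ++ "r"]
45. n19.wid = -5  [-5]
46. n18.live = "zuzpzuzm"  [C₀.fin ++ C₁.live]
47. n18.cnt = "qprpzuzm"  [C₁.cnt ++ C₁.live]
48. n18.wid = 25  [C₁.wid * -2 + 15]
49. n1.idx = 9  [B.acc - 4]
50. n1.sig = 2  [S.cnt * 2 + 20]
51. n22.pre = false  [terminal]
52. n23.tag = false  [terminal]
53. n0.fin = 30  [B.sig + B.idx + 19]
54. n0.lim = 8  [B.sig + B.idx - 3]
55. n0.cnt = -9  [-9]

-1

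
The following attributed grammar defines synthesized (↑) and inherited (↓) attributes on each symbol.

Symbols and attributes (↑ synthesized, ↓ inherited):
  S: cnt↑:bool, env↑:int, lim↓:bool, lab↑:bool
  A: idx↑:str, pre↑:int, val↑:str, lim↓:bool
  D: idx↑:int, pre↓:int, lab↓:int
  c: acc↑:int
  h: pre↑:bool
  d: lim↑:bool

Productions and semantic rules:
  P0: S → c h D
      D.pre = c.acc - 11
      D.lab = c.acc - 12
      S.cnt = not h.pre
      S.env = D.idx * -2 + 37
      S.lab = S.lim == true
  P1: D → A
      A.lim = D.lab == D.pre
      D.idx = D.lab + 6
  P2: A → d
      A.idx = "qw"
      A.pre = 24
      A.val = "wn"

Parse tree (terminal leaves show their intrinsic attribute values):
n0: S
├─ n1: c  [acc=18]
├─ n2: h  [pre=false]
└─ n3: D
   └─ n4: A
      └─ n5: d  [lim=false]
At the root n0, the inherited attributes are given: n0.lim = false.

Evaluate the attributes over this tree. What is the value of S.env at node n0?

1. n0.lim = false  [given at root]
2. n1.acc = 18  [terminal]
3. n2.pre = false  [terminal]
4. n3.pre = 7  [c.acc - 11]
5. n3.lab = 6  [c.acc - 12]
6. n4.lim = false  [D.lab == D.pre]
7. n5.lim = false  [terminal]
8. n4.idx = "qw"  ["qw"]
9. n4.pre = 24  [24]
10. n4.val = "wn"  ["wn"]
11. n3.idx = 12  [D.lab + 6]
12. n0.cnt = true  [not h.pre]
13. n0.env = 13  [D.idx * -2 + 37]
14. n0.lab = false  [S.lim == true]

13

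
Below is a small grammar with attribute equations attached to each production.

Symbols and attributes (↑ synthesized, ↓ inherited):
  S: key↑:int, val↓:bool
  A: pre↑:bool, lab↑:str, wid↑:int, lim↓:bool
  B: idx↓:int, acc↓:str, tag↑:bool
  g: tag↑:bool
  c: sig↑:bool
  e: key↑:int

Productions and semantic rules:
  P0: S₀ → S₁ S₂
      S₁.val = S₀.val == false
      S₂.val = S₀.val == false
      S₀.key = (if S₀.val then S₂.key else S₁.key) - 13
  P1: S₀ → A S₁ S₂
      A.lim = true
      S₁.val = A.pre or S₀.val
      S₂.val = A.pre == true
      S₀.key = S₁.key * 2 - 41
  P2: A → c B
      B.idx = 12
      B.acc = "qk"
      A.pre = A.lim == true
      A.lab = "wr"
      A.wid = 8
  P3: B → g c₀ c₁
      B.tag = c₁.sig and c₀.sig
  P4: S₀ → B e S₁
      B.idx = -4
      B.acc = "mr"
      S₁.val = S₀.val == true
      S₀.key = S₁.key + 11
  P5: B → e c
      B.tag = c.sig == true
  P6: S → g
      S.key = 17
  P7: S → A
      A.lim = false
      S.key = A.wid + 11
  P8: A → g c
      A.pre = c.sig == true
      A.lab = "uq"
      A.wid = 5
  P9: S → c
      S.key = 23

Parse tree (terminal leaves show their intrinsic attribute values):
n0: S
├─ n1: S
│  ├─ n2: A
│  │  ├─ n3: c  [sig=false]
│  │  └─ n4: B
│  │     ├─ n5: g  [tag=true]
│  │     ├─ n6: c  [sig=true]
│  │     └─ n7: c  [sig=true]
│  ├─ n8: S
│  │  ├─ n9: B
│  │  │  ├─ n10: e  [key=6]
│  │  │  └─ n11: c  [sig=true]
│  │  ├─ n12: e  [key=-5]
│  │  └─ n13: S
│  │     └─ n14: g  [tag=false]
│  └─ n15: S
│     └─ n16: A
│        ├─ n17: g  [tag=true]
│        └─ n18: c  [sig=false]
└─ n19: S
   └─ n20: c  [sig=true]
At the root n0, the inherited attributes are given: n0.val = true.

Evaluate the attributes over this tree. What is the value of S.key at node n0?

1. n0.val = true  [given at root]
2. n1.val = false  [S₀.val == false]
3. n2.lim = true  [true]
4. n3.sig = false  [terminal]
5. n4.idx = 12  [12]
6. n4.acc = "qk"  ["qk"]
7. n5.tag = true  [terminal]
8. n6.sig = true  [terminal]
9. n7.sig = true  [terminal]
10. n4.tag = true  [c₁.sig and c₀.sig]
11. n2.pre = true  [A.lim == true]
12. n2.lab = "wr"  ["wr"]
13. n2.wid = 8  [8]
14. n8.val = true  [A.pre or S₀.val]
15. n9.idx = -4  [-4]
16. n9.acc = "mr"  ["mr"]
17. n10.key = 6  [terminal]
18. n11.sig = true  [terminal]
19. n9.tag = true  [c.sig == true]
20. n12.key = -5  [terminal]
21. n13.val = true  [S₀.val == true]
22. n14.tag = false  [terminal]
23. n13.key = 17  [17]
24. n8.key = 28  [S₁.key + 11]
25. n15.val = true  [A.pre == true]
26. n16.lim = false  [false]
27. n17.tag = true  [terminal]
28. n18.sig = false  [terminal]
29. n16.pre = false  [c.sig == true]
30. n16.lab = "uq"  ["uq"]
31. n16.wid = 5  [5]
32. n15.key = 16  [A.wid + 11]
33. n1.key = 15  [S₁.key * 2 - 41]
34. n19.val = false  [S₀.val == false]
35. n20.sig = true  [terminal]
36. n19.key = 23  [23]
37. n0.key = 10  [(if S₀.val then S₂.key else S₁.key) - 13]

10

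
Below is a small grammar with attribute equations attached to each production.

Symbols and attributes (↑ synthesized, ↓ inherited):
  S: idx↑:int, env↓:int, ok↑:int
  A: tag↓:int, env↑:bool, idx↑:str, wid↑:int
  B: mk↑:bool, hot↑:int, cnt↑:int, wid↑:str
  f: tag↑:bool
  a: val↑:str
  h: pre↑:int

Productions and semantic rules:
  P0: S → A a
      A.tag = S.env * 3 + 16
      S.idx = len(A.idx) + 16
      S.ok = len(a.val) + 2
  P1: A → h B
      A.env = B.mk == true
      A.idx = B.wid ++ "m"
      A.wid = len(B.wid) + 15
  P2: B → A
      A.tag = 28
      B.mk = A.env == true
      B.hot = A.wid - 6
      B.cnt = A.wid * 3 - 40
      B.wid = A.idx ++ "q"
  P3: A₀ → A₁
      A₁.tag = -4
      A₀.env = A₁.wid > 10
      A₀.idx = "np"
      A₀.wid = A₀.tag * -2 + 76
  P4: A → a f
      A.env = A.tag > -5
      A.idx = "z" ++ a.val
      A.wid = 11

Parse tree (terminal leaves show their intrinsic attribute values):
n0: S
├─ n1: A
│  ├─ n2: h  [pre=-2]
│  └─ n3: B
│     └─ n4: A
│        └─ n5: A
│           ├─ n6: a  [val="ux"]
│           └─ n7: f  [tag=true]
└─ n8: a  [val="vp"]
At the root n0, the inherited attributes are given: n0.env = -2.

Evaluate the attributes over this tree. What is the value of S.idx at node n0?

1. n0.env = -2  [given at root]
2. n1.tag = 10  [S.env * 3 + 16]
3. n2.pre = -2  [terminal]
4. n4.tag = 28  [28]
5. n5.tag = -4  [-4]
6. n6.val = "ux"  [terminal]
7. n7.tag = true  [terminal]
8. n5.env = true  [A.tag > -5]
9. n5.idx = "zux"  ["z" ++ a.val]
10. n5.wid = 11  [11]
11. n4.env = true  [A₁.wid > 10]
12. n4.idx = "np"  ["np"]
13. n4.wid = 20  [A₀.tag * -2 + 76]
14. n3.mk = true  [A.env == true]
15. n3.hot = 14  [A.wid - 6]
16. n3.cnt = 20  [A.wid * 3 - 40]
17. n3.wid = "npq"  [A.idx ++ "q"]
18. n1.env = true  [B.mk == true]
19. n1.idx = "npqm"  [B.wid ++ "m"]
20. n1.wid = 18  [len(B.wid) + 15]
21. n8.val = "vp"  [terminal]
22. n0.idx = 20  [len(A.idx) + 16]
23. n0.ok = 4  [len(a.val) + 2]

20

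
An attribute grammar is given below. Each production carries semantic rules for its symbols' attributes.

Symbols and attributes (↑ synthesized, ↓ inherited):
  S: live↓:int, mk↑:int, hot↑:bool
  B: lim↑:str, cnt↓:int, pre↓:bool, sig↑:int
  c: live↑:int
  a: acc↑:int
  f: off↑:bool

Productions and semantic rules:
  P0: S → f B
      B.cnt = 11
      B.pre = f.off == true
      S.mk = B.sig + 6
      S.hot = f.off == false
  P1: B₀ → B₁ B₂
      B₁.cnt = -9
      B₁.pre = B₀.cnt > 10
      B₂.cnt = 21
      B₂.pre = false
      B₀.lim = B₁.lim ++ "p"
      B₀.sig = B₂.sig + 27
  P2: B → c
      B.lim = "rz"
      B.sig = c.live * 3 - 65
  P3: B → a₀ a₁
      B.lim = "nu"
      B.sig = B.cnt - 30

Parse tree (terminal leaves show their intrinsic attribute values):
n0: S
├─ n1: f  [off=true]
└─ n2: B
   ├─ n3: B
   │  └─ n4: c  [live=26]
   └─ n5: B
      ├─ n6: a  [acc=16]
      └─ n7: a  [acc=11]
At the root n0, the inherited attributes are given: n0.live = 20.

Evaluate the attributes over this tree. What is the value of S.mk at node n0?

1. n0.live = 20  [given at root]
2. n1.off = true  [terminal]
3. n2.cnt = 11  [11]
4. n2.pre = true  [f.off == true]
5. n3.cnt = -9  [-9]
6. n3.pre = true  [B₀.cnt > 10]
7. n4.live = 26  [terminal]
8. n3.lim = "rz"  ["rz"]
9. n3.sig = 13  [c.live * 3 - 65]
10. n5.cnt = 21  [21]
11. n5.pre = false  [false]
12. n6.acc = 16  [terminal]
13. n7.acc = 11  [terminal]
14. n5.lim = "nu"  ["nu"]
15. n5.sig = -9  [B.cnt - 30]
16. n2.lim = "rzp"  [B₁.lim ++ "p"]
17. n2.sig = 18  [B₂.sig + 27]
18. n0.mk = 24  [B.sig + 6]
19. n0.hot = false  [f.off == false]

24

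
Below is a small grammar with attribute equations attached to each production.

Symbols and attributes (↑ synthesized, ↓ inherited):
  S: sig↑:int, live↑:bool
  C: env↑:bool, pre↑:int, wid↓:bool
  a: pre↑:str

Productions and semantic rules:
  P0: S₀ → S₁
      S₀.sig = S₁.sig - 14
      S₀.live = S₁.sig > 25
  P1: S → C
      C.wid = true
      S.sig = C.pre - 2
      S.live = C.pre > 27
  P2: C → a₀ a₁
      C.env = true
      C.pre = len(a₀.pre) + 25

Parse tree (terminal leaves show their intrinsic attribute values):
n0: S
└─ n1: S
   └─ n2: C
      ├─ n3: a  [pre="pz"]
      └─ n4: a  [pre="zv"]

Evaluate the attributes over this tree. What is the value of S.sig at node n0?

1. n2.wid = true  [true]
2. n3.pre = "pz"  [terminal]
3. n4.pre = "zv"  [terminal]
4. n2.env = true  [true]
5. n2.pre = 27  [len(a₀.pre) + 25]
6. n1.sig = 25  [C.pre - 2]
7. n1.live = false  [C.pre > 27]
8. n0.sig = 11  [S₁.sig - 14]
9. n0.live = false  [S₁.sig > 25]

11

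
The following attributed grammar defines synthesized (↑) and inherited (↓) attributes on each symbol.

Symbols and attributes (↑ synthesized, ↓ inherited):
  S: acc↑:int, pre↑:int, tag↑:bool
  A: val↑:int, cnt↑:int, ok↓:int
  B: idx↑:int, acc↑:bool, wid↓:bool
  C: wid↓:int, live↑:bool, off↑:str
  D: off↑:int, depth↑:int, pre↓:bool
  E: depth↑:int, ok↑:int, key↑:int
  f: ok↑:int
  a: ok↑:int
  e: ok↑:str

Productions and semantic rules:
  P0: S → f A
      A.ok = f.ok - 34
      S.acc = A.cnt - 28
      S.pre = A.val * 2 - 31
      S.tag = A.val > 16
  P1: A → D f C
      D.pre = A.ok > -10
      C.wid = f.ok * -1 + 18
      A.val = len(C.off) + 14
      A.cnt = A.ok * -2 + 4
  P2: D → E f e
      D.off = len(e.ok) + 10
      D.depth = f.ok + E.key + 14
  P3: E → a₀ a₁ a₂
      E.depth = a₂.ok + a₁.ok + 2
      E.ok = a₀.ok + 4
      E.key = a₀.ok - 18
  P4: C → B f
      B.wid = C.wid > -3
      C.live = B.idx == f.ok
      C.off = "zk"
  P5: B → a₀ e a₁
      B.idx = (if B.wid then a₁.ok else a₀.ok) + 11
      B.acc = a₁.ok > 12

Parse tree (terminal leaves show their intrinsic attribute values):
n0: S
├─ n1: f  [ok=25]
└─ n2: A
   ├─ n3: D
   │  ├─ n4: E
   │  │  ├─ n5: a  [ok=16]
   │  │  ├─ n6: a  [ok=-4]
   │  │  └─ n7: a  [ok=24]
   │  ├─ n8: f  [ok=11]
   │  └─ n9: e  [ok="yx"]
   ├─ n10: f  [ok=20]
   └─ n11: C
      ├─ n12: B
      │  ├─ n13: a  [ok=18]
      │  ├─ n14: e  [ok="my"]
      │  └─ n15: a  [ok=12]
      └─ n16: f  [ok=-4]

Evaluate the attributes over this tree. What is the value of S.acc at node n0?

-6

1. n1.ok = 25  [terminal]
2. n2.ok = -9  [f.ok - 34]
3. n3.pre = true  [A.ok > -10]
4. n5.ok = 16  [terminal]
5. n6.ok = -4  [terminal]
6. n7.ok = 24  [terminal]
7. n4.depth = 22  [a₂.ok + a₁.ok + 2]
8. n4.ok = 20  [a₀.ok + 4]
9. n4.key = -2  [a₀.ok - 18]
10. n8.ok = 11  [terminal]
11. n9.ok = "yx"  [terminal]
12. n3.off = 12  [len(e.ok) + 10]
13. n3.depth = 23  [f.ok + E.key + 14]
14. n10.ok = 20  [terminal]
15. n11.wid = -2  [f.ok * -1 + 18]
16. n12.wid = true  [C.wid > -3]
17. n13.ok = 18  [terminal]
18. n14.ok = "my"  [terminal]
19. n15.ok = 12  [terminal]
20. n12.idx = 23  [(if B.wid then a₁.ok else a₀.ok) + 11]
21. n12.acc = false  [a₁.ok > 12]
22. n16.ok = -4  [terminal]
23. n11.live = false  [B.idx == f.ok]
24. n11.off = "zk"  ["zk"]
25. n2.val = 16  [len(C.off) + 14]
26. n2.cnt = 22  [A.ok * -2 + 4]
27. n0.acc = -6  [A.cnt - 28]
28. n0.pre = 1  [A.val * 2 - 31]
29. n0.tag = false  [A.val > 16]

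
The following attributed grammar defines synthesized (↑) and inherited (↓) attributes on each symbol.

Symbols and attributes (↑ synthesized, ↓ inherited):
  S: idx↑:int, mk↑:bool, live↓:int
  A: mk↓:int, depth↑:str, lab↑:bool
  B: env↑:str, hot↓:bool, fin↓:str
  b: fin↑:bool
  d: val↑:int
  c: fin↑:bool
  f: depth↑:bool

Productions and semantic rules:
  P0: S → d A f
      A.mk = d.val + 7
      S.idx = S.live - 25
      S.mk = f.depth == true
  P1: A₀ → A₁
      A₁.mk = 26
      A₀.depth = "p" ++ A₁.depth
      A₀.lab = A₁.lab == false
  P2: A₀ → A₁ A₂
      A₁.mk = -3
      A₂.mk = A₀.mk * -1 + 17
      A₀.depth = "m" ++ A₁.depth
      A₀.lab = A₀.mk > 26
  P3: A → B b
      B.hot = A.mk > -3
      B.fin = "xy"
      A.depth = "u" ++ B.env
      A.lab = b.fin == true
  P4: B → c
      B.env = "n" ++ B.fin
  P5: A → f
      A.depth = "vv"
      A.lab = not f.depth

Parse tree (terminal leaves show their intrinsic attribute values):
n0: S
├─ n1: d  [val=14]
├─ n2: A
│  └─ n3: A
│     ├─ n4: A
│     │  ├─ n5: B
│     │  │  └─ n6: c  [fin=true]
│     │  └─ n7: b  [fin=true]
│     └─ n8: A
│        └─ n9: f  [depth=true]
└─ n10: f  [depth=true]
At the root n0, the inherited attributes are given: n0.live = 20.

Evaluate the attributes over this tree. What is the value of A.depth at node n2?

1. n0.live = 20  [given at root]
2. n1.val = 14  [terminal]
3. n2.mk = 21  [d.val + 7]
4. n3.mk = 26  [26]
5. n4.mk = -3  [-3]
6. n5.hot = false  [A.mk > -3]
7. n5.fin = "xy"  ["xy"]
8. n6.fin = true  [terminal]
9. n5.env = "nxy"  ["n" ++ B.fin]
10. n7.fin = true  [terminal]
11. n4.depth = "unxy"  ["u" ++ B.env]
12. n4.lab = true  [b.fin == true]
13. n8.mk = -9  [A₀.mk * -1 + 17]
14. n9.depth = true  [terminal]
15. n8.depth = "vv"  ["vv"]
16. n8.lab = false  [not f.depth]
17. n3.depth = "munxy"  ["m" ++ A₁.depth]
18. n3.lab = false  [A₀.mk > 26]
19. n2.depth = "pmunxy"  ["p" ++ A₁.depth]
20. n2.lab = true  [A₁.lab == false]
21. n10.depth = true  [terminal]
22. n0.idx = -5  [S.live - 25]
23. n0.mk = true  [f.depth == true]

"pmunxy"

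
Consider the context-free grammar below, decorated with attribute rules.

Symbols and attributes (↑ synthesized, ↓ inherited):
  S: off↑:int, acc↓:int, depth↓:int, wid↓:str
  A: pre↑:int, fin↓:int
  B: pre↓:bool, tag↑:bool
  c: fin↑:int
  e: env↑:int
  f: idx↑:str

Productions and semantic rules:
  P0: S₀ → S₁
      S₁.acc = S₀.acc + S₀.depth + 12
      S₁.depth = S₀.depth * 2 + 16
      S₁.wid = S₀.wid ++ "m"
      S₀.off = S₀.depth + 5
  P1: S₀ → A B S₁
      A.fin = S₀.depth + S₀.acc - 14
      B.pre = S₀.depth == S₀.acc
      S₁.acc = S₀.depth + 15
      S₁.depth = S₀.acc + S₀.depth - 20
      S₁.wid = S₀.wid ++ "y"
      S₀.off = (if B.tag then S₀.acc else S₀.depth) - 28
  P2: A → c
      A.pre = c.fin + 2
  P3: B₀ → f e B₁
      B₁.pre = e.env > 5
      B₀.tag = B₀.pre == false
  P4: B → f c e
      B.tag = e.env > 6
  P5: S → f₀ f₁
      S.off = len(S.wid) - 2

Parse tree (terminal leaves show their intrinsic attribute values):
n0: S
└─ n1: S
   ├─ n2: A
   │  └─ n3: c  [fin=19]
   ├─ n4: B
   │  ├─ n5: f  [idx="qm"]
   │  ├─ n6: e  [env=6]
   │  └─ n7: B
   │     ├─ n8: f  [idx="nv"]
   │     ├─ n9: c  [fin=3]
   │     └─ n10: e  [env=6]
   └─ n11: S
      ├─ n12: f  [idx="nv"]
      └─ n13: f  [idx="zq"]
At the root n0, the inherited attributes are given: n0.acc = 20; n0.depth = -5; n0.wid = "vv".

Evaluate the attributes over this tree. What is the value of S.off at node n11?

1. n0.acc = 20  [given at root]
2. n0.depth = -5  [given at root]
3. n0.wid = "vv"  [given at root]
4. n1.acc = 27  [S₀.acc + S₀.depth + 12]
5. n1.depth = 6  [S₀.depth * 2 + 16]
6. n1.wid = "vvm"  [S₀.wid ++ "m"]
7. n2.fin = 19  [S₀.depth + S₀.acc - 14]
8. n3.fin = 19  [terminal]
9. n2.pre = 21  [c.fin + 2]
10. n4.pre = false  [S₀.depth == S₀.acc]
11. n5.idx = "qm"  [terminal]
12. n6.env = 6  [terminal]
13. n7.pre = true  [e.env > 5]
14. n8.idx = "nv"  [terminal]
15. n9.fin = 3  [terminal]
16. n10.env = 6  [terminal]
17. n7.tag = false  [e.env > 6]
18. n4.tag = true  [B₀.pre == false]
19. n11.acc = 21  [S₀.depth + 15]
20. n11.depth = 13  [S₀.acc + S₀.depth - 20]
21. n11.wid = "vvmy"  [S₀.wid ++ "y"]
22. n12.idx = "nv"  [terminal]
23. n13.idx = "zq"  [terminal]
24. n11.off = 2  [len(S.wid) - 2]
25. n1.off = -1  [(if B.tag then S₀.acc else S₀.depth) - 28]
26. n0.off = 0  [S₀.depth + 5]

2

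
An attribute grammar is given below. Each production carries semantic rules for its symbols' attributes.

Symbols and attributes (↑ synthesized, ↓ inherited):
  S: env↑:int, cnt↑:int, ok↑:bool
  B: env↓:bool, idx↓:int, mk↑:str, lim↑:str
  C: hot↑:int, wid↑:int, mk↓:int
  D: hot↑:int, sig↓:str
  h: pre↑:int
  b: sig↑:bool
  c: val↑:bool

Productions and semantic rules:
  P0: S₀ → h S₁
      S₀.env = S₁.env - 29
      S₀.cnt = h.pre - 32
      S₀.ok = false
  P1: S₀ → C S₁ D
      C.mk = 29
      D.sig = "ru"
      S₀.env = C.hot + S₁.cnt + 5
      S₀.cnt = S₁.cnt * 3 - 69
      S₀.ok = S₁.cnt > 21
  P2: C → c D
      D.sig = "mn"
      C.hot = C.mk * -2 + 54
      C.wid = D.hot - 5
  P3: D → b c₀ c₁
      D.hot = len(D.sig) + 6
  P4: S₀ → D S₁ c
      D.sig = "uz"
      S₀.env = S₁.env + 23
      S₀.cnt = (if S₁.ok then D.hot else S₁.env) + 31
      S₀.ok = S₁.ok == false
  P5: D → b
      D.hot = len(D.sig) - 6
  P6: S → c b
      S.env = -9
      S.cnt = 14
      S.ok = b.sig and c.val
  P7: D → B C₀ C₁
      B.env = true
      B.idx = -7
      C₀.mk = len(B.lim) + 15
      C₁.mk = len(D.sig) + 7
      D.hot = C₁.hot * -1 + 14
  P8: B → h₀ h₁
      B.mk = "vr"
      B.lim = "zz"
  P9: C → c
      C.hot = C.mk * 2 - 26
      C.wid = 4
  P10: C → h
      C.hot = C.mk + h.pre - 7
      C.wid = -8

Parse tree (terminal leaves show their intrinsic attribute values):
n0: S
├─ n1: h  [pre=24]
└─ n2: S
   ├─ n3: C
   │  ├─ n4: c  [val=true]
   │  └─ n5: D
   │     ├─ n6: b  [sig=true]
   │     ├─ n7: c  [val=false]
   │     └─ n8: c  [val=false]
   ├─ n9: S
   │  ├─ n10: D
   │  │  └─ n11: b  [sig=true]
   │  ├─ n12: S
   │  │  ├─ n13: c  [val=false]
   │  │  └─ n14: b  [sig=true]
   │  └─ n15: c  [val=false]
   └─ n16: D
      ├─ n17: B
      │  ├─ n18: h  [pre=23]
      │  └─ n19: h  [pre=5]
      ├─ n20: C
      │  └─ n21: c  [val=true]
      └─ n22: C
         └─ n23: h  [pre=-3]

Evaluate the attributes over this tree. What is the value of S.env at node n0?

-6

1. n1.pre = 24  [terminal]
2. n3.mk = 29  [29]
3. n4.val = true  [terminal]
4. n5.sig = "mn"  ["mn"]
5. n6.sig = true  [terminal]
6. n7.val = false  [terminal]
7. n8.val = false  [terminal]
8. n5.hot = 8  [len(D.sig) + 6]
9. n3.hot = -4  [C.mk * -2 + 54]
10. n3.wid = 3  [D.hot - 5]
11. n10.sig = "uz"  ["uz"]
12. n11.sig = true  [terminal]
13. n10.hot = -4  [len(D.sig) - 6]
14. n13.val = false  [terminal]
15. n14.sig = true  [terminal]
16. n12.env = -9  [-9]
17. n12.cnt = 14  [14]
18. n12.ok = false  [b.sig and c.val]
19. n15.val = false  [terminal]
20. n9.env = 14  [S₁.env + 23]
21. n9.cnt = 22  [(if S₁.ok then D.hot else S₁.env) + 31]
22. n9.ok = true  [S₁.ok == false]
23. n16.sig = "ru"  ["ru"]
24. n17.env = true  [true]
25. n17.idx = -7  [-7]
26. n18.pre = 23  [terminal]
27. n19.pre = 5  [terminal]
28. n17.mk = "vr"  ["vr"]
29. n17.lim = "zz"  ["zz"]
30. n20.mk = 17  [len(B.lim) + 15]
31. n21.val = true  [terminal]
32. n20.hot = 8  [C.mk * 2 - 26]
33. n20.wid = 4  [4]
34. n22.mk = 9  [len(D.sig) + 7]
35. n23.pre = -3  [terminal]
36. n22.hot = -1  [C.mk + h.pre - 7]
37. n22.wid = -8  [-8]
38. n16.hot = 15  [C₁.hot * -1 + 14]
39. n2.env = 23  [C.hot + S₁.cnt + 5]
40. n2.cnt = -3  [S₁.cnt * 3 - 69]
41. n2.ok = true  [S₁.cnt > 21]
42. n0.env = -6  [S₁.env - 29]
43. n0.cnt = -8  [h.pre - 32]
44. n0.ok = false  [false]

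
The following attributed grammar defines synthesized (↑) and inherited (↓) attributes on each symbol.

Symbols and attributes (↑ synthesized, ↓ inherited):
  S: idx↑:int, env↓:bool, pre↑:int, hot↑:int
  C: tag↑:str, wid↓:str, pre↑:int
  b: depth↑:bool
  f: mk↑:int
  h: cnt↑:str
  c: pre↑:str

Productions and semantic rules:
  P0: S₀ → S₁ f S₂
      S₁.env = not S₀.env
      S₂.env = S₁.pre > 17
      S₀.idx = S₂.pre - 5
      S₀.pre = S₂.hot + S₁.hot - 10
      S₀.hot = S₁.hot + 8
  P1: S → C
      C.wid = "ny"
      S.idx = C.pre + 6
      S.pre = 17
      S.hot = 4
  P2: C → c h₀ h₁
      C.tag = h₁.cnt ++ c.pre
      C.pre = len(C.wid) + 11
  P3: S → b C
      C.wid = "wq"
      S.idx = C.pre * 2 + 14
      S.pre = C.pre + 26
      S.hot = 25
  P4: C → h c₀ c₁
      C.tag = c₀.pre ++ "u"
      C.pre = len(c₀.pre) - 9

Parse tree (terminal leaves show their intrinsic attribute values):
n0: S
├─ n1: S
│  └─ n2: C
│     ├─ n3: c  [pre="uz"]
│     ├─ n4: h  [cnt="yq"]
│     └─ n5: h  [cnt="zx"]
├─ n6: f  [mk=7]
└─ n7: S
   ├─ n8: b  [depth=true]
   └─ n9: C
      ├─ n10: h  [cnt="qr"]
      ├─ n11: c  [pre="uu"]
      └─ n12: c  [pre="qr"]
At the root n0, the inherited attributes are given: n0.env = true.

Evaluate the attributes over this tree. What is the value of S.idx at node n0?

1. n0.env = true  [given at root]
2. n1.env = false  [not S₀.env]
3. n2.wid = "ny"  ["ny"]
4. n3.pre = "uz"  [terminal]
5. n4.cnt = "yq"  [terminal]
6. n5.cnt = "zx"  [terminal]
7. n2.tag = "zxuz"  [h₁.cnt ++ c.pre]
8. n2.pre = 13  [len(C.wid) + 11]
9. n1.idx = 19  [C.pre + 6]
10. n1.pre = 17  [17]
11. n1.hot = 4  [4]
12. n6.mk = 7  [terminal]
13. n7.env = false  [S₁.pre > 17]
14. n8.depth = true  [terminal]
15. n9.wid = "wq"  ["wq"]
16. n10.cnt = "qr"  [terminal]
17. n11.pre = "uu"  [terminal]
18. n12.pre = "qr"  [terminal]
19. n9.tag = "uuu"  [c₀.pre ++ "u"]
20. n9.pre = -7  [len(c₀.pre) - 9]
21. n7.idx = 0  [C.pre * 2 + 14]
22. n7.pre = 19  [C.pre + 26]
23. n7.hot = 25  [25]
24. n0.idx = 14  [S₂.pre - 5]
25. n0.pre = 19  [S₂.hot + S₁.hot - 10]
26. n0.hot = 12  [S₁.hot + 8]

14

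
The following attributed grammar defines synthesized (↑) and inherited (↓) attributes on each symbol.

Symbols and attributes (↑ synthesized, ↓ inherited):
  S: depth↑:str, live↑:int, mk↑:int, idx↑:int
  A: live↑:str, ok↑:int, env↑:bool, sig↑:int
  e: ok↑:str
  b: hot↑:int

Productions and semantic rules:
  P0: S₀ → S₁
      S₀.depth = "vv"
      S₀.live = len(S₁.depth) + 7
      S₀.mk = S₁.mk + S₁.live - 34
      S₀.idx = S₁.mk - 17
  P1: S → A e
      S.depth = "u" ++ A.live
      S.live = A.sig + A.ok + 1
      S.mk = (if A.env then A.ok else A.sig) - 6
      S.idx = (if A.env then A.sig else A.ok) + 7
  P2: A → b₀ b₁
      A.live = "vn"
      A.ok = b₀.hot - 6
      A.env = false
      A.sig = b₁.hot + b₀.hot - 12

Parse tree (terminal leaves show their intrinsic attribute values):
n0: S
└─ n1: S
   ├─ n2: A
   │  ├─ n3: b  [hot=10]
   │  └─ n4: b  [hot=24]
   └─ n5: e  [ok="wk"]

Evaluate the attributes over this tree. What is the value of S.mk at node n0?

9

1. n3.hot = 10  [terminal]
2. n4.hot = 24  [terminal]
3. n2.live = "vn"  ["vn"]
4. n2.ok = 4  [b₀.hot - 6]
5. n2.env = false  [false]
6. n2.sig = 22  [b₁.hot + b₀.hot - 12]
7. n5.ok = "wk"  [terminal]
8. n1.depth = "uvn"  ["u" ++ A.live]
9. n1.live = 27  [A.sig + A.ok + 1]
10. n1.mk = 16  [(if A.env then A.ok else A.sig) - 6]
11. n1.idx = 11  [(if A.env then A.sig else A.ok) + 7]
12. n0.depth = "vv"  ["vv"]
13. n0.live = 10  [len(S₁.depth) + 7]
14. n0.mk = 9  [S₁.mk + S₁.live - 34]
15. n0.idx = -1  [S₁.mk - 17]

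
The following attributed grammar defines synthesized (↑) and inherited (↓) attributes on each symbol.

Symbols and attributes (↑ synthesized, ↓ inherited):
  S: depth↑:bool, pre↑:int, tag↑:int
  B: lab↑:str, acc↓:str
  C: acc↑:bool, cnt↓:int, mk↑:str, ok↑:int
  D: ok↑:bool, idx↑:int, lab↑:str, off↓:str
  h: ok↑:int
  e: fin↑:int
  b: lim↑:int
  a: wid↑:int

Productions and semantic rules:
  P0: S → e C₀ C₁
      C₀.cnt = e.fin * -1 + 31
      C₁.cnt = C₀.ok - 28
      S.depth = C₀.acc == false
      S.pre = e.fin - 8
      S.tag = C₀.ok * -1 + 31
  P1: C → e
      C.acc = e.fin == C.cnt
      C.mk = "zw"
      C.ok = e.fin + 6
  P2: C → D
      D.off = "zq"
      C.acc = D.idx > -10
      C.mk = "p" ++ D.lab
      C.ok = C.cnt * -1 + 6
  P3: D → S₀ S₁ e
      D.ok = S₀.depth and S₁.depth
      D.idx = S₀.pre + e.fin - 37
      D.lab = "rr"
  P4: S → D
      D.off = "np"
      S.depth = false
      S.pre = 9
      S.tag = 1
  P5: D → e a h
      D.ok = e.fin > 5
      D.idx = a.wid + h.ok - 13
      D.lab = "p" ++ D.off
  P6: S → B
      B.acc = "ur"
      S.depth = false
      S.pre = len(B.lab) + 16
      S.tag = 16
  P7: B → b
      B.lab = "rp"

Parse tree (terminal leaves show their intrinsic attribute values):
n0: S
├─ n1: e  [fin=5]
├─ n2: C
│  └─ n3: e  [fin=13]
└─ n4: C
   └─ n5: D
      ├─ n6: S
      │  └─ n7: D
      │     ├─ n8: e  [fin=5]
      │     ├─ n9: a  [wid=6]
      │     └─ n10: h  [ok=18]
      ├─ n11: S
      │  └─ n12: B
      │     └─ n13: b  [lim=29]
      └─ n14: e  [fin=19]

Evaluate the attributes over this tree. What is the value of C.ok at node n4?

15

1. n1.fin = 5  [terminal]
2. n2.cnt = 26  [e.fin * -1 + 31]
3. n3.fin = 13  [terminal]
4. n2.acc = false  [e.fin == C.cnt]
5. n2.mk = "zw"  ["zw"]
6. n2.ok = 19  [e.fin + 6]
7. n4.cnt = -9  [C₀.ok - 28]
8. n5.off = "zq"  ["zq"]
9. n7.off = "np"  ["np"]
10. n8.fin = 5  [terminal]
11. n9.wid = 6  [terminal]
12. n10.ok = 18  [terminal]
13. n7.ok = false  [e.fin > 5]
14. n7.idx = 11  [a.wid + h.ok - 13]
15. n7.lab = "pnp"  ["p" ++ D.off]
16. n6.depth = false  [false]
17. n6.pre = 9  [9]
18. n6.tag = 1  [1]
19. n12.acc = "ur"  ["ur"]
20. n13.lim = 29  [terminal]
21. n12.lab = "rp"  ["rp"]
22. n11.depth = false  [false]
23. n11.pre = 18  [len(B.lab) + 16]
24. n11.tag = 16  [16]
25. n14.fin = 19  [terminal]
26. n5.ok = false  [S₀.depth and S₁.depth]
27. n5.idx = -9  [S₀.pre + e.fin - 37]
28. n5.lab = "rr"  ["rr"]
29. n4.acc = true  [D.idx > -10]
30. n4.mk = "prr"  ["p" ++ D.lab]
31. n4.ok = 15  [C.cnt * -1 + 6]
32. n0.depth = true  [C₀.acc == false]
33. n0.pre = -3  [e.fin - 8]
34. n0.tag = 12  [C₀.ok * -1 + 31]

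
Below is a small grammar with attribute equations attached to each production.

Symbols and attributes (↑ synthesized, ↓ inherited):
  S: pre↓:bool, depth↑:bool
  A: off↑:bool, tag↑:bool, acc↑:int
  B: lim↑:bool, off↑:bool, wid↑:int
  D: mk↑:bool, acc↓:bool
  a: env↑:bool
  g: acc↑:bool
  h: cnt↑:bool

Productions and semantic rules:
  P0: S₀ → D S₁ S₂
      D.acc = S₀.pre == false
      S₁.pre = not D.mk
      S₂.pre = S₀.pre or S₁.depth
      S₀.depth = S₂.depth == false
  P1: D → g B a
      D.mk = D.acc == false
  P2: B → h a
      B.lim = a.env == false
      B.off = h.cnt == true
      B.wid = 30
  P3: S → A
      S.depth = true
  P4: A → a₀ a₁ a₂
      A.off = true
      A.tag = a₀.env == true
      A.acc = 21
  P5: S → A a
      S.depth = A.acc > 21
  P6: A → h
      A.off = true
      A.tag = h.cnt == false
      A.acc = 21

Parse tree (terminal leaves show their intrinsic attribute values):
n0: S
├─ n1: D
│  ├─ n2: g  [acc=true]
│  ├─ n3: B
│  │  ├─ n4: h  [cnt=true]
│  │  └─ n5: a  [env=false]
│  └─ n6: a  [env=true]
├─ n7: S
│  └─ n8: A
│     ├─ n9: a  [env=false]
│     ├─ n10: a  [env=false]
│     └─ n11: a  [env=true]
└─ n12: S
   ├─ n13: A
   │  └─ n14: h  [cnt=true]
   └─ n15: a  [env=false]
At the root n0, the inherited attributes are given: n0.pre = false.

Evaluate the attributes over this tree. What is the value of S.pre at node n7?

true

1. n0.pre = false  [given at root]
2. n1.acc = true  [S₀.pre == false]
3. n2.acc = true  [terminal]
4. n4.cnt = true  [terminal]
5. n5.env = false  [terminal]
6. n3.lim = true  [a.env == false]
7. n3.off = true  [h.cnt == true]
8. n3.wid = 30  [30]
9. n6.env = true  [terminal]
10. n1.mk = false  [D.acc == false]
11. n7.pre = true  [not D.mk]
12. n9.env = false  [terminal]
13. n10.env = false  [terminal]
14. n11.env = true  [terminal]
15. n8.off = true  [true]
16. n8.tag = false  [a₀.env == true]
17. n8.acc = 21  [21]
18. n7.depth = true  [true]
19. n12.pre = true  [S₀.pre or S₁.depth]
20. n14.cnt = true  [terminal]
21. n13.off = true  [true]
22. n13.tag = false  [h.cnt == false]
23. n13.acc = 21  [21]
24. n15.env = false  [terminal]
25. n12.depth = false  [A.acc > 21]
26. n0.depth = true  [S₂.depth == false]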